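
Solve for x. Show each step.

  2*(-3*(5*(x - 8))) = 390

Step 1. [2*(-3*(5*(x - 8))) = 390] LHS = 2·(…); ÷2 both sides ⇒ div: -3*(5*(x - 8)) = 195.
Step 2. [-3*(5*(x - 8)) = 195] leading coefficient -3: divide by -3 ⇒ div: 5*(x - 8) = -65.
Step 3. [5*(x - 8) = -65] divide by the outer 5. So div: x - 8 = -13.
Step 4. [x - 8 = -13] 8 comes off first (add 8). So sub: x = -5.

Answer: x ∈ {-5}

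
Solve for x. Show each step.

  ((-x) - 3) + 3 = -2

Step 1. [((-x) - 3) + 3 = -2] 3 comes off first (subtract 3) ⇒ sub: (-x) - 3 = -5.
Step 2. [(-x) - 3 = -5] peel the -3: add 3 from each side, so sub: -x = -2.
Step 3. [-x = -2] flip signs both sides. So neg: x = 2.

Answer: x ∈ {2}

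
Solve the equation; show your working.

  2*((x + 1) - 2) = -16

Step 1. [2*((x + 1) - 2) = -16] LHS = 2·(…); ÷2 both sides ⇒ div: (x + 1) - 2 = -8.
Step 2. [(x + 1) - 2 = -8] add 2: x sits inside (… - 2). So sub: x + 1 = -6.
Step 3. [x + 1 = -6] peel the +1: subtract 1 from each side ⇒ sub: x = -7.

Answer: x ∈ {-7}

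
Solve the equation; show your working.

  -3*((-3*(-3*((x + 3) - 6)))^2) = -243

Step 1. [-3*((-3*(-3*((x + 3) - 6)))^2) = -243] leading coefficient -3: divide by -3. So div: (-3*(-3*((x + 3) - 6)))^2 = 81.
Step 2. [(-3*(-3*((x + 3) - 6)))^2 = 81] 81 ≥ 0, LHS is (·)² — take ±√ ⇒ sqrt: -3*(-3*((x + 3) - 6)) = 9 or -9.
Step 3. [-3*(-3*((x + 3) - 6)) = 9 or -9] leading coefficient -3: divide by -3 ⇒ div: -3*((x + 3) - 6) = -3 or 3.
Step 4. [-3*((x + 3) - 6) = -3 or 3] LHS = -3·(…); ÷-3 both sides ⇒ div: (x + 3) - 6 = 1 or -1.
Step 5. [(x + 3) - 6 = 1 or -1] peel the -6: add 6 from each side ⇒ sub: x + 3 = 7 or 5.
Step 6. [x + 3 = 7 or 5] 3 comes off first (subtract 3), so sub: x = 4 or 2.

Answer: x ∈ {2, 4}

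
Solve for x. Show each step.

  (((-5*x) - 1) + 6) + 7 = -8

Step 1. [(((-5*x) - 1) + 6) + 7 = -8] subtract 7: x sits inside (… + 7), so sub: ((-5*x) - 1) + 6 = -15.
Step 2. [((-5*x) - 1) + 6 = -15] 6 comes off first (subtract 6). So sub: (-5*x) - 1 = -21.
Step 3. [(-5*x) - 1 = -21] 1 comes off first (add 1). So sub: -5*x = -20.
Step 4. [-5*x = -20] LHS = -5·(…); ÷-5 both sides. So div: x = 4.

Answer: x ∈ {4}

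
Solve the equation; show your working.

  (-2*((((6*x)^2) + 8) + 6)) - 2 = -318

Step 1. [(-2*((((6*x)^2) + 8) + 6)) - 2 = -318] -2 | LHS and -2 | -318: pull -2 out, so factor: ((((6*x)^2) + 8) + 6) + 1 = 159.
Step 2. [((((6*x)^2) + 8) + 6) + 1 = 159] peel the +1: subtract 1 from each side ⇒ sub: (((6*x)^2) + 8) + 6 = 158.
Step 3. [(((6*x)^2) + 8) + 6 = 158] +6 is outermost — subtract 6 both sides ⇒ sub: ((6*x)^2) + 8 = 152.
Step 4. [((6*x)^2) + 8 = 152] subtract 8: x sits inside (… + 8) ⇒ sub: (6*x)^2 = 144.
Step 5. [(6*x)^2 = 144] LHS squared, RHS 144 ≥ 0: apply √ (±) ⇒ sqrt: 6*x = 12 or -12.
Step 6. [6*x = 12 or -12] 6 out front; divide by 6. So div: x = 2 or -2.

Answer: x ∈ {-2, 2}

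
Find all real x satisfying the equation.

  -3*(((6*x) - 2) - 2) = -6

Step 1. [-3*(((6*x) - 2) - 2) = -6] -3 out front; divide by -3, so div: ((6*x) - 2) - 2 = 2.
Step 2. [((6*x) - 2) - 2 = 2] add 2: x sits inside (… - 2). So sub: (6*x) - 2 = 4.
Step 3. [(6*x) - 2 = 4] 2 comes off first (add 2), so sub: 6*x = 6.
Step 4. [6*x = 6] leading coefficient 6: divide by 6 ⇒ div: x = 1.

Answer: x ∈ {1}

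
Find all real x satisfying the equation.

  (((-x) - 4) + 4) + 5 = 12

Step 1. [(((-x) - 4) + 4) + 5 = 12] peel the +5: subtract 5 from each side, so sub: ((-x) - 4) + 4 = 7.
Step 2. [((-x) - 4) + 4 = 7] the outer +4 inverts by subtracting 4 ⇒ sub: (-x) - 4 = 3.
Step 3. [(-x) - 4 = 3] the outer -4 inverts by adding 4 ⇒ sub: -x = 7.
Step 4. [-x = 7] leading − — multiply by −1, so neg: x = -7.

Answer: x ∈ {-7}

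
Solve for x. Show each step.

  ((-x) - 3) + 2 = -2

Step 1. [((-x) - 3) + 2 = -2] subtract 2: x sits inside (… + 2), so sub: (-x) - 3 = -4.
Step 2. [(-x) - 3 = -4] peel the -3: add 3 from each side. So sub: -x = -1.
Step 3. [-x = -1] flip signs both sides, so neg: x = 1.

Answer: x ∈ {1}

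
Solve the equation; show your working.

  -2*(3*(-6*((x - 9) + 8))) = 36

Step 1. [-2*(3*(-6*((x - 9) + 8))) = 36] LHS = -2·(…); ÷-2 both sides. So div: 3*(-6*((x - 9) + 8)) = -18.
Step 2. [3*(-6*((x - 9) + 8)) = -18] 3·(inner) — divide through by 3, so div: -6*((x - 9) + 8) = -6.
Step 3. [-6*((x - 9) + 8) = -6] -6·(inner) — divide through by -6 ⇒ div: (x - 9) + 8 = 1.
Step 4. [(x - 9) + 8 = 1] 8 comes off first (subtract 8), so sub: x - 9 = -7.
Step 5. [x - 9 = -7] the outer -9 inverts by adding 9 ⇒ sub: x = 2.

Answer: x ∈ {2}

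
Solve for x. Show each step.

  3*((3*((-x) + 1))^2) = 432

Step 1. [3*((3*((-x) + 1))^2) = 432] LHS = 3·(…); ÷3 both sides, so div: (3*((-x) + 1))^2 = 144.
Step 2. [(3*((-x) + 1))^2 = 144] 144 ≥ 0, LHS is (·)² — take ±√, so sqrt: 3*((-x) + 1) = 12 or -12.
Step 3. [3*((-x) + 1) = 12 or -12] 3 out front; divide by 3. So div: (-x) + 1 = 4 or -4.
Step 4. [(-x) + 1 = 4 or -4] the outer +1 inverts by subtracting 1 ⇒ sub: -x = 3 or -5.
Step 5. [-x = 3 or -5] leading − — multiply by −1, so neg: x = -3 or 5.

Answer: x ∈ {-3, 5}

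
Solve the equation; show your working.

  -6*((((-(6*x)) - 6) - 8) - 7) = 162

Step 1. [-6*((((-(6*x)) - 6) - 8) - 7) = 162] LHS = -6·(…); ÷-6 both sides, so div: (((-(6*x)) - 6) - 8) - 7 = -27.
Step 2. [(((-(6*x)) - 6) - 8) - 7 = -27] add 7: x sits inside (… - 7). So sub: ((-(6*x)) - 6) - 8 = -20.
Step 3. [((-(6*x)) - 6) - 8 = -20] 8 comes off first (add 8). So sub: (-(6*x)) - 6 = -12.
Step 4. [(-(6*x)) - 6 = -12] peel the -6: add 6 from each side, so sub: -(6*x) = -6.
Step 5. [-(6*x) = -6] flip signs both sides, so neg: 6*x = 6.
Step 6. [6*x = 6] leading coefficient 6: divide by 6. So div: x = 1.

Answer: x ∈ {1}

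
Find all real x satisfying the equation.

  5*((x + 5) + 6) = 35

Step 1. [5*((x + 5) + 6) = 35] leading coefficient 5: divide by 5. So div: (x + 5) + 6 = 7.
Step 2. [(x + 5) + 6 = 7] subtract 6: x sits inside (… + 6), so sub: x + 5 = 1.
Step 3. [x + 5 = 1] peel the +5: subtract 5 from each side. So sub: x = -4.

Answer: x ∈ {-4}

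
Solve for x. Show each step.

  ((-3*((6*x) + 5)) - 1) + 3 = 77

Step 1. [((-3*((6*x) + 5)) - 1) + 3 = 77] the outer +3 inverts by subtracting 3 ⇒ sub: (-3*((6*x) + 5)) - 1 = 74.
Step 2. [(-3*((6*x) + 5)) - 1 = 74] add 1: x sits inside (… - 1), so sub: -3*((6*x) + 5) = 75.
Step 3. [-3*((6*x) + 5) = 75] -3 out front; divide by -3, so div: (6*x) + 5 = -25.
Step 4. [(6*x) + 5 = -25] subtract 5: x sits inside (… + 5) ⇒ sub: 6*x = -30.
Step 5. [6*x = -30] 6·(inner) — divide through by 6 ⇒ div: x = -5.

Answer: x ∈ {-5}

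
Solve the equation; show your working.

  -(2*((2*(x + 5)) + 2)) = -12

Step 1. [-(2*((2*(x + 5)) + 2)) = -12] leading − — multiply by −1. So neg: 2*((2*(x + 5)) + 2) = 12.
Step 2. [2*((2*(x + 5)) + 2) = 12] divide by the outer 2. So div: (2*(x + 5)) + 2 = 6.
Step 3. [(2*(x + 5)) + 2 = 6] common factor 2 (LHS and 6) — divide through. So factor: (x + 5) + 1 = 3.
Step 4. [(x + 5) + 1 = 3] peel the +1: subtract 1 from each side ⇒ sub: x + 5 = 2.
Step 5. [x + 5 = 2] subtract 5: x sits inside (… + 5), so sub: x = -3.

Answer: x ∈ {-3}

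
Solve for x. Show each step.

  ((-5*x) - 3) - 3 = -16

Step 1. [((-5*x) - 3) - 3 = -16] 3 comes off first (add 3), so sub: (-5*x) - 3 = -13.
Step 2. [(-5*x) - 3 = -13] add 3: x sits inside (… - 3). So sub: -5*x = -10.
Step 3. [-5*x = -10] -5 out front; divide by -5. So div: x = 2.

Answer: x ∈ {2}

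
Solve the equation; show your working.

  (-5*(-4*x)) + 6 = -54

Step 1. [(-5*(-4*x)) + 6 = -54] +6 is outermost — subtract 6 both sides ⇒ sub: -5*(-4*x) = -60.
Step 2. [-5*(-4*x) = -60] -5·(inner) — divide through by -5, so div: -4*x = 12.
Step 3. [-4*x = 12] -4 out front; divide by -4 ⇒ div: x = -3.

Answer: x ∈ {-3}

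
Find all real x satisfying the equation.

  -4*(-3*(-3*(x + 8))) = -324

Step 1. [-4*(-3*(-3*(x + 8))) = -324] divide by the outer -4, so div: -3*(-3*(x + 8)) = 81.
Step 2. [-3*(-3*(x + 8)) = 81] divide by the outer -3, so div: -3*(x + 8) = -27.
Step 3. [-3*(x + 8) = -27] -3 out front; divide by -3 ⇒ div: x + 8 = 9.
Step 4. [x + 8 = 9] peel the +8: subtract 8 from each side ⇒ sub: x = 1.

Answer: x ∈ {1}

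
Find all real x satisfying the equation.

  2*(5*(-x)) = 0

Step 1. [2*(5*(-x)) = 0] LHS = 2·(…); ÷2 both sides. So div: 5*(-x) = 0.
Step 2. [5*(-x) = 0] 5·(inner) — divide through by 5, so div: -x = 0.
Step 3. [-x = 0] leading − — multiply by −1, so neg: x = 0.

Answer: x ∈ {0}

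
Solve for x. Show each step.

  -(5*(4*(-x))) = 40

Step 1. [-(5*(4*(-x))) = 40] leading − — multiply by −1, so neg: 5*(4*(-x)) = -40.
Step 2. [5*(4*(-x)) = -40] leading coefficient 5: divide by 5. So div: 4*(-x) = -8.
Step 3. [4*(-x) = -8] LHS = 4·(…); ÷4 both sides, so div: -x = -2.
Step 4. [-x = -2] flip signs both sides. So neg: x = 2.

Answer: x ∈ {2}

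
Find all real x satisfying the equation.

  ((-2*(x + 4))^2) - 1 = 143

Step 1. [((-2*(x + 4))^2) - 1 = 143] -1 is outermost — add 1 both sides, so sub: (-2*(x + 4))^2 = 144.
Step 2. [(-2*(x + 4))^2 = 144] LHS squared, RHS 144 ≥ 0: apply √ (±) ⇒ sqrt: -2*(x + 4) = 12 or -12.
Step 3. [-2*(x + 4) = 12 or -12] leading coefficient -2: divide by -2. So div: x + 4 = -6 or 6.
Step 4. [x + 4 = -6 or 6] peel the +4: subtract 4 from each side. So sub: x = -10 or 2.

Answer: x ∈ {-10, 2}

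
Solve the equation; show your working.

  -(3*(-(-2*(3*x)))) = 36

Step 1. [-(3*(-(-2*(3*x)))) = 36] LHS negated; negate both sides, so neg: 3*(-(-2*(3*x))) = -36.
Step 2. [3*(-(-2*(3*x))) = -36] leading coefficient 3: divide by 3, so div: -(-2*(3*x)) = -12.
Step 3. [-(-2*(3*x)) = -12] leading − — multiply by −1. So neg: -2*(3*x) = 12.
Step 4. [-2*(3*x) = 12] divide by the outer -2, so div: 3*x = -6.
Step 5. [3*x = -6] leading coefficient 3: divide by 3, so div: x = -2.

Answer: x ∈ {-2}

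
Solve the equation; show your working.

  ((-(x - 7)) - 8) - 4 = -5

Step 1. [((-(x - 7)) - 8) - 4 = -5] 4 comes off first (add 4) ⇒ sub: (-(x - 7)) - 8 = -1.
Step 2. [(-(x - 7)) - 8 = -1] add 8: x sits inside (… - 8) ⇒ sub: -(x - 7) = 7.
Step 3. [-(x - 7) = 7] flip signs both sides, so neg: x - 7 = -7.
Step 4. [x - 7 = -7] add 7: x sits inside (… - 7), so sub: x = 0.

Answer: x ∈ {0}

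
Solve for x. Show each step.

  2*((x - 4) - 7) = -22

Step 1. [2*((x - 4) - 7) = -22] divide by the outer 2 ⇒ div: (x - 4) - 7 = -11.
Step 2. [(x - 4) - 7 = -11] peel the -7: add 7 from each side ⇒ sub: x - 4 = -4.
Step 3. [x - 4 = -4] -4 is outermost — add 4 both sides. So sub: x = 0.

Answer: x ∈ {0}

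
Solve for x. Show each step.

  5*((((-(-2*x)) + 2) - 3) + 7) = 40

Step 1. [5*((((-(-2*x)) + 2) - 3) + 7) = 40] divide by the outer 5 ⇒ div: (((-(-2*x)) + 2) - 3) + 7 = 8.
Step 2. [(((-(-2*x)) + 2) - 3) + 7 = 8] +7 is outermost — subtract 7 both sides. So sub: ((-(-2*x)) + 2) - 3 = 1.
Step 3. [((-(-2*x)) + 2) - 3 = 1] peel the -3: add 3 from each side ⇒ sub: (-(-2*x)) + 2 = 4.
Step 4. [(-(-2*x)) + 2 = 4] +2 is outermost — subtract 2 both sides ⇒ sub: -(-2*x) = 2.
Step 5. [-(-2*x) = 2] LHS negated; negate both sides, so neg: -2*x = -2.
Step 6. [-2*x = -2] divide by the outer -2, so div: x = 1.

Answer: x ∈ {1}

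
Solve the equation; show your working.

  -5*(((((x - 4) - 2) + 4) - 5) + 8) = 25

Step 1. [-5*(((((x - 4) - 2) + 4) - 5) + 8) = 25] -5 out front; divide by -5 ⇒ div: ((((x - 4) - 2) + 4) - 5) + 8 = -5.
Step 2. [((((x - 4) - 2) + 4) - 5) + 8 = -5] the outer +8 inverts by subtracting 8, so sub: (((x - 4) - 2) + 4) - 5 = -13.
Step 3. [(((x - 4) - 2) + 4) - 5 = -13] add 5: x sits inside (… - 5), so sub: ((x - 4) - 2) + 4 = -8.
Step 4. [((x - 4) - 2) + 4 = -8] subtract 4: x sits inside (… + 4). So sub: (x - 4) - 2 = -12.
Step 5. [(x - 4) - 2 = -12] -2 is outermost — add 2 both sides ⇒ sub: x - 4 = -10.
Step 6. [x - 4 = -10] 4 comes off first (add 4), so sub: x = -6.

Answer: x ∈ {-6}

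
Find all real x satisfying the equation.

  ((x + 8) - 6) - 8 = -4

Step 1. [((x + 8) - 6) - 8 = -4] 8 comes off first (add 8) ⇒ sub: (x + 8) - 6 = 4.
Step 2. [(x + 8) - 6 = 4] 6 comes off first (add 6). So sub: x + 8 = 10.
Step 3. [x + 8 = 10] subtract 8: x sits inside (… + 8), so sub: x = 2.

Answer: x ∈ {2}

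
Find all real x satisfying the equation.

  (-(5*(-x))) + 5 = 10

Step 1. [(-(5*(-x))) + 5 = 10] the outer +5 inverts by subtracting 5, so sub: -(5*(-x)) = 5.
Step 2. [-(5*(-x)) = 5] LHS negated; negate both sides, so neg: 5*(-x) = -5.
Step 3. [5*(-x) = -5] LHS = 5·(…); ÷5 both sides. So div: -x = -1.
Step 4. [-x = -1] flip signs both sides ⇒ neg: x = 1.

Answer: x ∈ {1}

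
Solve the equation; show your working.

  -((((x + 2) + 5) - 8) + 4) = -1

Step 1. [-((((x + 2) + 5) - 8) + 4) = -1] leading − — multiply by −1 ⇒ neg: (((x + 2) + 5) - 8) + 4 = 1.
Step 2. [(((x + 2) + 5) - 8) + 4 = 1] subtract 4: x sits inside (… + 4). So sub: ((x + 2) + 5) - 8 = -3.
Step 3. [((x + 2) + 5) - 8 = -3] the outer -8 inverts by adding 8 ⇒ sub: (x + 2) + 5 = 5.
Step 4. [(x + 2) + 5 = 5] peel the +5: subtract 5 from each side. So sub: x + 2 = 0.
Step 5. [x + 2 = 0] 2 comes off first (subtract 2). So sub: x = -2.

Answer: x ∈ {-2}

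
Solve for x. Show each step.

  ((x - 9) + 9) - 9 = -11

Step 1. [((x - 9) + 9) - 9 = -11] add 9: x sits inside (… - 9). So sub: (x - 9) + 9 = -2.
Step 2. [(x - 9) + 9 = -2] +9 is outermost — subtract 9 both sides, so sub: x - 9 = -11.
Step 3. [x - 9 = -11] add 9: x sits inside (… - 9) ⇒ sub: x = -2.

Answer: x ∈ {-2}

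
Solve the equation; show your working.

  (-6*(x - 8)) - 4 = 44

Step 1. [(-6*(x - 8)) - 4 = 44] -4 is outermost — add 4 both sides. So sub: -6*(x - 8) = 48.
Step 2. [-6*(x - 8) = 48] -6·(inner) — divide through by -6. So div: x - 8 = -8.
Step 3. [x - 8 = -8] peel the -8: add 8 from each side. So sub: x = 0.

Answer: x ∈ {0}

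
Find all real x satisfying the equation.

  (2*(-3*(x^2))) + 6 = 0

Step 1. [(2*(-3*(x^2))) + 6 = 0] 2 | LHS and 2 | 0: pull 2 out, so factor: (-3*(x^2)) + 3 = 0.
Step 2. [(-3*(x^2)) + 3 = 0] -3 | LHS and -3 | 0: pull -3 out, so factor: (x^2) - 1 = 0.
Step 3. [(x^2) - 1 = 0] 1 comes off first (add 1), so sub: x^2 = 1.
Step 4. [x^2 = 1] √ both sides: 1 ≥ 0 gives two branches ⇒ sqrt: x = 1 or -1.

Answer: x ∈ {-1, 1}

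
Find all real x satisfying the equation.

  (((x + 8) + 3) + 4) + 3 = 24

Step 1. [(((x + 8) + 3) + 4) + 3 = 24] the outer +3 inverts by subtracting 3 ⇒ sub: ((x + 8) + 3) + 4 = 21.
Step 2. [((x + 8) + 3) + 4 = 21] peel the +4: subtract 4 from each side. So sub: (x + 8) + 3 = 17.
Step 3. [(x + 8) + 3 = 17] +3 is outermost — subtract 3 both sides ⇒ sub: x + 8 = 14.
Step 4. [x + 8 = 14] subtract 8: x sits inside (… + 8) ⇒ sub: x = 6.

Answer: x ∈ {6}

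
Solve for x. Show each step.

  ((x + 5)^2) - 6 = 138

Step 1. [((x + 5)^2) - 6 = 138] peel the -6: add 6 from each side ⇒ sub: (x + 5)^2 = 144.
Step 2. [(x + 5)^2 = 144] √ both sides: 144 ≥ 0 gives two branches. So sqrt: x + 5 = 12 or -12.
Step 3. [x + 5 = 12 or -12] peel the +5: subtract 5 from each side ⇒ sub: x = 7 or -17.

Answer: x ∈ {-17, 7}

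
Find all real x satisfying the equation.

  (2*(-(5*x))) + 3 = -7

Step 1. [(2*(-(5*x))) + 3 = -7] 3 comes off first (subtract 3). So sub: 2*(-(5*x)) = -10.
Step 2. [2*(-(5*x)) = -10] 2·(inner) — divide through by 2, so div: -(5*x) = -5.
Step 3. [-(5*x) = -5] leading − — multiply by −1 ⇒ neg: 5*x = 5.
Step 4. [5*x = 5] divide by the outer 5, so div: x = 1.

Answer: x ∈ {1}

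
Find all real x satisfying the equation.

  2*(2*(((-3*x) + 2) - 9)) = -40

Step 1. [2*(2*(((-3*x) + 2) - 9)) = -40] 2 out front; divide by 2, so div: 2*(((-3*x) + 2) - 9) = -20.
Step 2. [2*(((-3*x) + 2) - 9) = -20] leading coefficient 2: divide by 2, so div: ((-3*x) + 2) - 9 = -10.
Step 3. [((-3*x) + 2) - 9 = -10] -9 is outermost — add 9 both sides. So sub: (-3*x) + 2 = -1.
Step 4. [(-3*x) + 2 = -1] peel the +2: subtract 2 from each side ⇒ sub: -3*x = -3.
Step 5. [-3*x = -3] LHS = -3·(…); ÷-3 both sides ⇒ div: x = 1.

Answer: x ∈ {1}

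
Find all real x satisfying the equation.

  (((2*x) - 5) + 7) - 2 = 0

Step 1. [(((2*x) - 5) + 7) - 2 = 0] -2 is outermost — add 2 both sides. So sub: ((2*x) - 5) + 7 = 2.
Step 2. [((2*x) - 5) + 7 = 2] subtract 7: x sits inside (… + 7). So sub: (2*x) - 5 = -5.
Step 3. [(2*x) - 5 = -5] peel the -5: add 5 from each side, so sub: 2*x = 0.
Step 4. [2*x = 0] LHS = 2·(…); ÷2 both sides, so div: x = 0.

Answer: x ∈ {0}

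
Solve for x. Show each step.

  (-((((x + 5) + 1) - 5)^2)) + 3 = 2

Step 1. [(-((((x + 5) + 1) - 5)^2)) + 3 = 2] the outer +3 inverts by subtracting 3 ⇒ sub: -((((x + 5) + 1) - 5)^2) = -1.
Step 2. [-((((x + 5) + 1) - 5)^2) = -1] LHS negated; negate both sides. So neg: (((x + 5) + 1) - 5)^2 = 1.
Step 3. [(((x + 5) + 1) - 5)^2 = 1] √ both sides: 1 ≥ 0 gives two branches ⇒ sqrt: ((x + 5) + 1) - 5 = 1 or -1.
Step 4. [((x + 5) + 1) - 5 = 1 or -1] the outer -5 inverts by adding 5. So sub: (x + 5) + 1 = 6 or 4.
Step 5. [(x + 5) + 1 = 6 or 4] peel the +1: subtract 1 from each side ⇒ sub: x + 5 = 5 or 3.
Step 6. [x + 5 = 5 or 3] the outer +5 inverts by subtracting 5. So sub: x = 0 or -2.

Answer: x ∈ {-2, 0}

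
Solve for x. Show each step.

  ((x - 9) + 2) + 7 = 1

Step 1. [((x - 9) + 2) + 7 = 1] +7 is outermost — subtract 7 both sides, so sub: (x - 9) + 2 = -6.
Step 2. [(x - 9) + 2 = -6] the outer +2 inverts by subtracting 2 ⇒ sub: x - 9 = -8.
Step 3. [x - 9 = -8] the outer -9 inverts by adding 9 ⇒ sub: x = 1.

Answer: x ∈ {1}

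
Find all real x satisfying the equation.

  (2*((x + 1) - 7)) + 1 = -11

Step 1. [(2*((x + 1) - 7)) + 1 = -11] +1 is outermost — subtract 1 both sides ⇒ sub: 2*((x + 1) - 7) = -12.
Step 2. [2*((x + 1) - 7) = -12] leading coefficient 2: divide by 2. So div: (x + 1) - 7 = -6.
Step 3. [(x + 1) - 7 = -6] the outer -7 inverts by adding 7 ⇒ sub: x + 1 = 1.
Step 4. [x + 1 = 1] 1 comes off first (subtract 1) ⇒ sub: x = 0.

Answer: x ∈ {0}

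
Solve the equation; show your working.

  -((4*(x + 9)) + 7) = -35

Step 1. [-((4*(x + 9)) + 7) = -35] leading − — multiply by −1, so neg: (4*(x + 9)) + 7 = 35.
Step 2. [(4*(x + 9)) + 7 = 35] peel the +7: subtract 7 from each side, so sub: 4*(x + 9) = 28.
Step 3. [4*(x + 9) = 28] 4·(inner) — divide through by 4 ⇒ div: x + 9 = 7.
Step 4. [x + 9 = 7] +9 is outermost — subtract 9 both sides ⇒ sub: x = -2.

Answer: x ∈ {-2}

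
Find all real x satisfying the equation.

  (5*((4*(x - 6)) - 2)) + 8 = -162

Step 1. [(5*((4*(x - 6)) - 2)) + 8 = -162] subtract 8: x sits inside (… + 8) ⇒ sub: 5*((4*(x - 6)) - 2) = -170.
Step 2. [5*((4*(x - 6)) - 2) = -170] 5·(inner) — divide through by 5. So div: (4*(x - 6)) - 2 = -34.
Step 3. [(4*(x - 6)) - 2 = -34] the outer -2 inverts by adding 2 ⇒ sub: 4*(x - 6) = -32.
Step 4. [4*(x - 6) = -32] divide by the outer 4, so div: x - 6 = -8.
Step 5. [x - 6 = -8] peel the -6: add 6 from each side, so sub: x = -2.

Answer: x ∈ {-2}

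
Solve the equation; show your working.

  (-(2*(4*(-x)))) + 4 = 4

Step 1. [(-(2*(4*(-x)))) + 4 = 4] the outer +4 inverts by subtracting 4, so sub: -(2*(4*(-x))) = 0.
Step 2. [-(2*(4*(-x))) = 0] LHS negated; negate both sides, so neg: 2*(4*(-x)) = 0.
Step 3. [2*(4*(-x)) = 0] divide by the outer 2. So div: 4*(-x) = 0.
Step 4. [4*(-x) = 0] 4·(inner) — divide through by 4. So div: -x = 0.
Step 5. [-x = 0] leading − — multiply by −1 ⇒ neg: x = 0.

Answer: x ∈ {0}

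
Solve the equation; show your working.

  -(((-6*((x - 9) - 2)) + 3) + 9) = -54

Step 1. [-(((-6*((x - 9) - 2)) + 3) + 9) = -54] LHS negated; negate both sides, so neg: ((-6*((x - 9) - 2)) + 3) + 9 = 54.
Step 2. [((-6*((x - 9) - 2)) + 3) + 9 = 54] +9 is outermost — subtract 9 both sides ⇒ sub: (-6*((x - 9) - 2)) + 3 = 45.
Step 3. [(-6*((x - 9) - 2)) + 3 = 45] subtract 3: x sits inside (… + 3). So sub: -6*((x - 9) - 2) = 42.
Step 4. [-6*((x - 9) - 2) = 42] leading coefficient -6: divide by -6 ⇒ div: (x - 9) - 2 = -7.
Step 5. [(x - 9) - 2 = -7] the outer -2 inverts by adding 2 ⇒ sub: x - 9 = -5.
Step 6. [x - 9 = -5] peel the -9: add 9 from each side. So sub: x = 4.

Answer: x ∈ {4}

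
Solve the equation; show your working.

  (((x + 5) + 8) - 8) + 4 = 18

Step 1. [(((x + 5) + 8) - 8) + 4 = 18] +4 is outermost — subtract 4 both sides. So sub: ((x + 5) + 8) - 8 = 14.
Step 2. [((x + 5) + 8) - 8 = 14] add 8: x sits inside (… - 8). So sub: (x + 5) + 8 = 22.
Step 3. [(x + 5) + 8 = 22] peel the +8: subtract 8 from each side, so sub: x + 5 = 14.
Step 4. [x + 5 = 14] subtract 5: x sits inside (… + 5). So sub: x = 9.

Answer: x ∈ {9}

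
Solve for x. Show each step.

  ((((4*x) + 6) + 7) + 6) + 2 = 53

Step 1. [((((4*x) + 6) + 7) + 6) + 2 = 53] subtract 2: x sits inside (… + 2). So sub: (((4*x) + 6) + 7) + 6 = 51.
Step 2. [(((4*x) + 6) + 7) + 6 = 51] +6 is outermost — subtract 6 both sides, so sub: ((4*x) + 6) + 7 = 45.
Step 3. [((4*x) + 6) + 7 = 45] subtract 7: x sits inside (… + 7). So sub: (4*x) + 6 = 38.
Step 4. [(4*x) + 6 = 38] 6 comes off first (subtract 6) ⇒ sub: 4*x = 32.
Step 5. [4*x = 32] divide by the outer 4, so div: x = 8.

Answer: x ∈ {8}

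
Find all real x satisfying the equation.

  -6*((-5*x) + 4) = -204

Step 1. [-6*((-5*x) + 4) = -204] -6 out front; divide by -6 ⇒ div: (-5*x) + 4 = 34.
Step 2. [(-5*x) + 4 = 34] the outer +4 inverts by subtracting 4, so sub: -5*x = 30.
Step 3. [-5*x = 30] -5·(inner) — divide through by -5, so div: x = -6.

Answer: x ∈ {-6}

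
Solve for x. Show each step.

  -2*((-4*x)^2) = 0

Step 1. [-2*((-4*x)^2) = 0] -2·(inner) — divide through by -2. So div: (-4*x)^2 = 0.
Step 2. [(-4*x)^2 = 0] LHS squared, RHS 0 ≥ 0: apply √ (±) ⇒ sqrt: -4*x = 0.
Step 3. [-4*x = 0] -4 out front; divide by -4. So div: x = 0.

Answer: x ∈ {0}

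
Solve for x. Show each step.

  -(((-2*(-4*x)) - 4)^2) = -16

Step 1. [-(((-2*(-4*x)) - 4)^2) = -16] flip signs both sides, so neg: ((-2*(-4*x)) - 4)^2 = 16.
Step 2. [((-2*(-4*x)) - 4)^2 = 16] √ both sides: 16 ≥ 0 gives two branches, so sqrt: (-2*(-4*x)) - 4 = 4 or -4.
Step 3. [(-2*(-4*x)) - 4 = 4 or -4] -2 | LHS and -2 | 4 or -4: pull -2 out ⇒ factor: (-4*x) + 2 = -2 or 2.
Step 4. [(-4*x) + 2 = -2 or 2] peel the +2: subtract 2 from each side ⇒ sub: -4*x = -4 or 0.
Step 5. [-4*x = -4 or 0] LHS = -4·(…); ÷-4 both sides ⇒ div: x = 1 or 0.

Answer: x ∈ {0, 1}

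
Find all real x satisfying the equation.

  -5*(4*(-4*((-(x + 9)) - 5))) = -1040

Step 1. [-5*(4*(-4*((-(x + 9)) - 5))) = -1040] -5 out front; divide by -5. So div: 4*(-4*((-(x + 9)) - 5)) = 208.
Step 2. [4*(-4*((-(x + 9)) - 5)) = 208] divide by the outer 4, so div: -4*((-(x + 9)) - 5) = 52.
Step 3. [-4*((-(x + 9)) - 5) = 52] -4 out front; divide by -4 ⇒ div: (-(x + 9)) - 5 = -13.
Step 4. [(-(x + 9)) - 5 = -13] -5 is outermost — add 5 both sides ⇒ sub: -(x + 9) = -8.
Step 5. [-(x + 9) = -8] leading − — multiply by −1, so neg: x + 9 = 8.
Step 6. [x + 9 = 8] the outer +9 inverts by subtracting 9, so sub: x = -1.

Answer: x ∈ {-1}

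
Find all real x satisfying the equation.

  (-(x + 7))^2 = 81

Step 1. [(-(x + 7))^2 = 81] 81 ≥ 0, LHS is (·)² — take ±√. So sqrt: -(x + 7) = 9 or -9.
Step 2. [-(x + 7) = 9 or -9] flip signs both sides, so neg: x + 7 = -9 or 9.
Step 3. [x + 7 = -9 or 9] subtract 7: x sits inside (… + 7) ⇒ sub: x = -16 or 2.

Answer: x ∈ {-16, 2}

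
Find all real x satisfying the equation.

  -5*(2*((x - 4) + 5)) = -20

Step 1. [-5*(2*((x - 4) + 5)) = -20] divide by the outer -5. So div: 2*((x - 4) + 5) = 4.
Step 2. [2*((x - 4) + 5) = 4] 2 out front; divide by 2. So div: (x - 4) + 5 = 2.
Step 3. [(x - 4) + 5 = 2] subtract 5: x sits inside (… + 5) ⇒ sub: x - 4 = -3.
Step 4. [x - 4 = -3] add 4: x sits inside (… - 4) ⇒ sub: x = 1.

Answer: x ∈ {1}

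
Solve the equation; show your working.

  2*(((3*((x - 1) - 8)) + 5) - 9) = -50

Step 1. [2*(((3*((x - 1) - 8)) + 5) - 9) = -50] 2 out front; divide by 2 ⇒ div: ((3*((x - 1) - 8)) + 5) - 9 = -25.
Step 2. [((3*((x - 1) - 8)) + 5) - 9 = -25] 9 comes off first (add 9) ⇒ sub: (3*((x - 1) - 8)) + 5 = -16.
Step 3. [(3*((x - 1) - 8)) + 5 = -16] subtract 5: x sits inside (… + 5), so sub: 3*((x - 1) - 8) = -21.
Step 4. [3*((x - 1) - 8) = -21] 3·(inner) — divide through by 3. So div: (x - 1) - 8 = -7.
Step 5. [(x - 1) - 8 = -7] peel the -8: add 8 from each side. So sub: x - 1 = 1.
Step 6. [x - 1 = 1] 1 comes off first (add 1). So sub: x = 2.

Answer: x ∈ {2}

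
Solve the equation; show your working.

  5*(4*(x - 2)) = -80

Step 1. [5*(4*(x - 2)) = -80] leading coefficient 5: divide by 5, so div: 4*(x - 2) = -16.
Step 2. [4*(x - 2) = -16] divide by the outer 4, so div: x - 2 = -4.
Step 3. [x - 2 = -4] -2 is outermost — add 2 both sides ⇒ sub: x = -2.

Answer: x ∈ {-2}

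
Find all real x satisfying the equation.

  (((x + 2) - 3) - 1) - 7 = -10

Step 1. [(((x + 2) - 3) - 1) - 7 = -10] the outer -7 inverts by adding 7. So sub: ((x + 2) - 3) - 1 = -3.
Step 2. [((x + 2) - 3) - 1 = -3] add 1: x sits inside (… - 1), so sub: (x + 2) - 3 = -2.
Step 3. [(x + 2) - 3 = -2] peel the -3: add 3 from each side. So sub: x + 2 = 1.
Step 4. [x + 2 = 1] +2 is outermost — subtract 2 both sides, so sub: x = -1.

Answer: x ∈ {-1}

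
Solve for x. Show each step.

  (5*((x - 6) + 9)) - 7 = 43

Step 1. [(5*((x - 6) + 9)) - 7 = 43] -7 is outermost — add 7 both sides ⇒ sub: 5*((x - 6) + 9) = 50.
Step 2. [5*((x - 6) + 9) = 50] divide by the outer 5, so div: (x - 6) + 9 = 10.
Step 3. [(x - 6) + 9 = 10] subtract 9: x sits inside (… + 9), so sub: x - 6 = 1.
Step 4. [x - 6 = 1] add 6: x sits inside (… - 6), so sub: x = 7.

Answer: x ∈ {7}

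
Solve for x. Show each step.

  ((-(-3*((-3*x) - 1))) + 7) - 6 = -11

Step 1. [((-(-3*((-3*x) - 1))) + 7) - 6 = -11] 6 comes off first (add 6). So sub: (-(-3*((-3*x) - 1))) + 7 = -5.
Step 2. [(-(-3*((-3*x) - 1))) + 7 = -5] peel the +7: subtract 7 from each side ⇒ sub: -(-3*((-3*x) - 1)) = -12.
Step 3. [-(-3*((-3*x) - 1)) = -12] leading − — multiply by −1. So neg: -3*((-3*x) - 1) = 12.
Step 4. [-3*((-3*x) - 1) = 12] -3·(inner) — divide through by -3, so div: (-3*x) - 1 = -4.
Step 5. [(-3*x) - 1 = -4] -1 is outermost — add 1 both sides. So sub: -3*x = -3.
Step 6. [-3*x = -3] LHS = -3·(…); ÷-3 both sides, so div: x = 1.

Answer: x ∈ {1}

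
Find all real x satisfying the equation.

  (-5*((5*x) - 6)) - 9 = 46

Step 1. [(-5*((5*x) - 6)) - 9 = 46] 9 comes off first (add 9) ⇒ sub: -5*((5*x) - 6) = 55.
Step 2. [-5*((5*x) - 6) = 55] -5 out front; divide by -5 ⇒ div: (5*x) - 6 = -11.
Step 3. [(5*x) - 6 = -11] add 6: x sits inside (… - 6), so sub: 5*x = -5.
Step 4. [5*x = -5] 5 out front; divide by 5, so div: x = -1.

Answer: x ∈ {-1}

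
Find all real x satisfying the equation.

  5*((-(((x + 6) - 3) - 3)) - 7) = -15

Step 1. [5*((-(((x + 6) - 3) - 3)) - 7) = -15] 5 out front; divide by 5, so div: (-(((x + 6) - 3) - 3)) - 7 = -3.
Step 2. [(-(((x + 6) - 3) - 3)) - 7 = -3] -7 is outermost — add 7 both sides ⇒ sub: -(((x + 6) - 3) - 3) = 4.
Step 3. [-(((x + 6) - 3) - 3) = 4] leading − — multiply by −1, so neg: ((x + 6) - 3) - 3 = -4.
Step 4. [((x + 6) - 3) - 3 = -4] the outer -3 inverts by adding 3 ⇒ sub: (x + 6) - 3 = -1.
Step 5. [(x + 6) - 3 = -1] the outer -3 inverts by adding 3, so sub: x + 6 = 2.
Step 6. [x + 6 = 2] +6 is outermost — subtract 6 both sides ⇒ sub: x = -4.

Answer: x ∈ {-4}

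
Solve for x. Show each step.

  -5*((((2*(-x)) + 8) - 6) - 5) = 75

Step 1. [-5*((((2*(-x)) + 8) - 6) - 5) = 75] -5·(inner) — divide through by -5 ⇒ div: (((2*(-x)) + 8) - 6) - 5 = -15.
Step 2. [(((2*(-x)) + 8) - 6) - 5 = -15] add 5: x sits inside (… - 5) ⇒ sub: ((2*(-x)) + 8) - 6 = -10.
Step 3. [((2*(-x)) + 8) - 6 = -10] peel the -6: add 6 from each side, so sub: (2*(-x)) + 8 = -4.
Step 4. [(2*(-x)) + 8 = -4] 2 divides every term; factor it out ⇒ factor: (-x) + 4 = -2.
Step 5. [(-x) + 4 = -2] +4 is outermost — subtract 4 both sides ⇒ sub: -x = -6.
Step 6. [-x = -6] LHS negated; negate both sides. So neg: x = 6.

Answer: x ∈ {6}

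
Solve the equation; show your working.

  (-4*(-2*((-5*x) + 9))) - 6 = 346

Step 1. [(-4*(-2*((-5*x) + 9))) - 6 = 346] peel the -6: add 6 from each side, so sub: -4*(-2*((-5*x) + 9)) = 352.
Step 2. [-4*(-2*((-5*x) + 9)) = 352] LHS = -4·(…); ÷-4 both sides, so div: -2*((-5*x) + 9) = -88.
Step 3. [-2*((-5*x) + 9) = -88] -2 out front; divide by -2, so div: (-5*x) + 9 = 44.
Step 4. [(-5*x) + 9 = 44] subtract 9: x sits inside (… + 9), so sub: -5*x = 35.
Step 5. [-5*x = 35] -5 out front; divide by -5 ⇒ div: x = -7.

Answer: x ∈ {-7}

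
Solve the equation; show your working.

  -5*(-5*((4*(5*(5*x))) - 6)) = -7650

Step 1. [-5*(-5*((4*(5*(5*x))) - 6)) = -7650] -5·(inner) — divide through by -5. So div: -5*((4*(5*(5*x))) - 6) = 1530.
Step 2. [-5*((4*(5*(5*x))) - 6) = 1530] leading coefficient -5: divide by -5 ⇒ div: (4*(5*(5*x))) - 6 = -306.
Step 3. [(4*(5*(5*x))) - 6 = -306] -6 is outermost — add 6 both sides, so sub: 4*(5*(5*x)) = -300.
Step 4. [4*(5*(5*x)) = -300] 4·(inner) — divide through by 4 ⇒ div: 5*(5*x) = -75.
Step 5. [5*(5*x) = -75] divide by the outer 5, so div: 5*x = -15.
Step 6. [5*x = -15] 5·(inner) — divide through by 5, so div: x = -3.

Answer: x ∈ {-3}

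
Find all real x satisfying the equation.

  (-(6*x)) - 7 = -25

Step 1. [(-(6*x)) - 7 = -25] peel the -7: add 7 from each side, so sub: -(6*x) = -18.
Step 2. [-(6*x) = -18] leading − — multiply by −1, so neg: 6*x = 18.
Step 3. [6*x = 18] 6 out front; divide by 6. So div: x = 3.

Answer: x ∈ {3}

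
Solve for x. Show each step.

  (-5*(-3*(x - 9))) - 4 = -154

Step 1. [(-5*(-3*(x - 9))) - 4 = -154] add 4: x sits inside (… - 4). So sub: -5*(-3*(x - 9)) = -150.
Step 2. [-5*(-3*(x - 9)) = -150] -5 out front; divide by -5 ⇒ div: -3*(x - 9) = 30.
Step 3. [-3*(x - 9) = 30] divide by the outer -3. So div: x - 9 = -10.
Step 4. [x - 9 = -10] peel the -9: add 9 from each side, so sub: x = -1.

Answer: x ∈ {-1}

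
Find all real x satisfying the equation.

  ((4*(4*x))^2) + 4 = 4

Step 1. [((4*(4*x))^2) + 4 = 4] 4 comes off first (subtract 4), so sub: (4*(4*x))^2 = 0.
Step 2. [(4*(4*x))^2 = 0] LHS squared, RHS 0 ≥ 0: apply √ (±). So sqrt: 4*(4*x) = 0.
Step 3. [4*(4*x) = 0] leading coefficient 4: divide by 4, so div: 4*x = 0.
Step 4. [4*x = 0] 4 out front; divide by 4 ⇒ div: x = 0.

Answer: x ∈ {0}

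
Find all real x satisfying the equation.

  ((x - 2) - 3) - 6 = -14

Step 1. [((x - 2) - 3) - 6 = -14] -6 is outermost — add 6 both sides ⇒ sub: (x - 2) - 3 = -8.
Step 2. [(x - 2) - 3 = -8] the outer -3 inverts by adding 3 ⇒ sub: x - 2 = -5.
Step 3. [x - 2 = -5] -2 is outermost — add 2 both sides ⇒ sub: x = -3.

Answer: x ∈ {-3}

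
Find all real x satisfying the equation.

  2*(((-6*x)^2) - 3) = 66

Step 1. [2*(((-6*x)^2) - 3) = 66] divide by the outer 2, so div: ((-6*x)^2) - 3 = 33.
Step 2. [((-6*x)^2) - 3 = 33] peel the -3: add 3 from each side, so sub: (-6*x)^2 = 36.
Step 3. [(-6*x)^2 = 36] LHS squared, RHS 36 ≥ 0: apply √ (±). So sqrt: -6*x = 6 or -6.
Step 4. [-6*x = 6 or -6] LHS = -6·(…); ÷-6 both sides ⇒ div: x = -1 or 1.

Answer: x ∈ {-1, 1}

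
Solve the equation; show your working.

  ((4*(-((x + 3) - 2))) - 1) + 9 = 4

Step 1. [((4*(-((x + 3) - 2))) - 1) + 9 = 4] 9 comes off first (subtract 9). So sub: (4*(-((x + 3) - 2))) - 1 = -5.
Step 2. [(4*(-((x + 3) - 2))) - 1 = -5] add 1: x sits inside (… - 1). So sub: 4*(-((x + 3) - 2)) = -4.
Step 3. [4*(-((x + 3) - 2)) = -4] 4·(inner) — divide through by 4. So div: -((x + 3) - 2) = -1.
Step 4. [-((x + 3) - 2) = -1] flip signs both sides ⇒ neg: (x + 3) - 2 = 1.
Step 5. [(x + 3) - 2 = 1] -2 is outermost — add 2 both sides, so sub: x + 3 = 3.
Step 6. [x + 3 = 3] subtract 3: x sits inside (… + 3). So sub: x = 0.

Answer: x ∈ {0}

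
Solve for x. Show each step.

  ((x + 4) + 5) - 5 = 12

Step 1. [((x + 4) + 5) - 5 = 12] add 5: x sits inside (… - 5) ⇒ sub: (x + 4) + 5 = 17.
Step 2. [(x + 4) + 5 = 17] subtract 5: x sits inside (… + 5), so sub: x + 4 = 12.
Step 3. [x + 4 = 12] +4 is outermost — subtract 4 both sides. So sub: x = 8.

Answer: x ∈ {8}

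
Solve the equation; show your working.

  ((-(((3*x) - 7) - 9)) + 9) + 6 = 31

Step 1. [((-(((3*x) - 7) - 9)) + 9) + 6 = 31] subtract 6: x sits inside (… + 6), so sub: (-(((3*x) - 7) - 9)) + 9 = 25.
Step 2. [(-(((3*x) - 7) - 9)) + 9 = 25] +9 is outermost — subtract 9 both sides, so sub: -(((3*x) - 7) - 9) = 16.
Step 3. [-(((3*x) - 7) - 9) = 16] LHS negated; negate both sides. So neg: ((3*x) - 7) - 9 = -16.
Step 4. [((3*x) - 7) - 9 = -16] peel the -9: add 9 from each side, so sub: (3*x) - 7 = -7.
Step 5. [(3*x) - 7 = -7] add 7: x sits inside (… - 7) ⇒ sub: 3*x = 0.
Step 6. [3*x = 0] 3 out front; divide by 3. So div: x = 0.

Answer: x ∈ {0}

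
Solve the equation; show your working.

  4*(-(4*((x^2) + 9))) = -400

Step 1. [4*(-(4*((x^2) + 9))) = -400] leading coefficient 4: divide by 4 ⇒ div: -(4*((x^2) + 9)) = -100.
Step 2. [-(4*((x^2) + 9)) = -100] leading − — multiply by −1, so neg: 4*((x^2) + 9) = 100.
Step 3. [4*((x^2) + 9) = 100] divide by the outer 4, so div: (x^2) + 9 = 25.
Step 4. [(x^2) + 9 = 25] the outer +9 inverts by subtracting 9, so sub: x^2 = 16.
Step 5. [x^2 = 16] √ both sides: 16 ≥ 0 gives two branches, so sqrt: x = 4 or -4.

Answer: x ∈ {-4, 4}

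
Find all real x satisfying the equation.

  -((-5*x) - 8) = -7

Step 1. [-((-5*x) - 8) = -7] flip signs both sides ⇒ neg: (-5*x) - 8 = 7.
Step 2. [(-5*x) - 8 = 7] 8 comes off first (add 8) ⇒ sub: -5*x = 15.
Step 3. [-5*x = 15] leading coefficient -5: divide by -5, so div: x = -3.

Answer: x ∈ {-3}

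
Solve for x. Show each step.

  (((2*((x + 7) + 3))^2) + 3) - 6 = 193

Step 1. [(((2*((x + 7) + 3))^2) + 3) - 6 = 193] 6 comes off first (add 6) ⇒ sub: ((2*((x + 7) + 3))^2) + 3 = 199.
Step 2. [((2*((x + 7) + 3))^2) + 3 = 199] 3 comes off first (subtract 3). So sub: (2*((x + 7) + 3))^2 = 196.
Step 3. [(2*((x + 7) + 3))^2 = 196] 196 ≥ 0, LHS is (·)² — take ±√, so sqrt: 2*((x + 7) + 3) = 14 or -14.
Step 4. [2*((x + 7) + 3) = 14 or -14] leading coefficient 2: divide by 2. So div: (x + 7) + 3 = 7 or -7.
Step 5. [(x + 7) + 3 = 7 or -7] subtract 3: x sits inside (… + 3). So sub: x + 7 = 4 or -10.
Step 6. [x + 7 = 4 or -10] the outer +7 inverts by subtracting 7, so sub: x = -3 or -17.

Answer: x ∈ {-17, -3}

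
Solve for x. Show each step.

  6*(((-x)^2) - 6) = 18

Step 1. [6*(((-x)^2) - 6) = 18] divide by the outer 6, so div: ((-x)^2) - 6 = 3.
Step 2. [((-x)^2) - 6 = 3] peel the -6: add 6 from each side ⇒ sub: (-x)^2 = 9.
Step 3. [(-x)^2 = 9] LHS squared, RHS 9 ≥ 0: apply √ (±). So sqrt: -x = 3 or -3.
Step 4. [-x = 3 or -3] flip signs both sides. So neg: x = -3 or 3.

Answer: x ∈ {-3, 3}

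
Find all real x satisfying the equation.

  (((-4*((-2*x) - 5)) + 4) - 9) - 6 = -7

Step 1. [(((-4*((-2*x) - 5)) + 4) - 9) - 6 = -7] 6 comes off first (add 6) ⇒ sub: ((-4*((-2*x) - 5)) + 4) - 9 = -1.
Step 2. [((-4*((-2*x) - 5)) + 4) - 9 = -1] peel the -9: add 9 from each side. So sub: (-4*((-2*x) - 5)) + 4 = 8.
Step 3. [(-4*((-2*x) - 5)) + 4 = 8] -4 | LHS and -4 | 8: pull -4 out ⇒ factor: ((-2*x) - 5) - 1 = -2.
Step 4. [((-2*x) - 5) - 1 = -2] -1 is outermost — add 1 both sides ⇒ sub: (-2*x) - 5 = -1.
Step 5. [(-2*x) - 5 = -1] peel the -5: add 5 from each side ⇒ sub: -2*x = 4.
Step 6. [-2*x = 4] -2·(inner) — divide through by -2 ⇒ div: x = -2.

Answer: x ∈ {-2}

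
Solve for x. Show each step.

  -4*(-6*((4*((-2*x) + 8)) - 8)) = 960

Step 1. [-4*(-6*((4*((-2*x) + 8)) - 8)) = 960] divide by the outer -4, so div: -6*((4*((-2*x) + 8)) - 8) = -240.
Step 2. [-6*((4*((-2*x) + 8)) - 8) = -240] leading coefficient -6: divide by -6. So div: (4*((-2*x) + 8)) - 8 = 40.
Step 3. [(4*((-2*x) + 8)) - 8 = 40] 4 | LHS and 4 | 40: pull 4 out ⇒ factor: ((-2*x) + 8) - 2 = 10.
Step 4. [((-2*x) + 8) - 2 = 10] 2 comes off first (add 2) ⇒ sub: (-2*x) + 8 = 12.
Step 5. [(-2*x) + 8 = 12] -2 | LHS and -2 | 12: pull -2 out, so factor: x - 4 = -6.
Step 6. [x - 4 = -6] -4 is outermost — add 4 both sides ⇒ sub: x = -2.

Answer: x ∈ {-2}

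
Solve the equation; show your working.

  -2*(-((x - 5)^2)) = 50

Step 1. [-2*(-((x - 5)^2)) = 50] leading coefficient -2: divide by -2, so div: -((x - 5)^2) = -25.
Step 2. [-((x - 5)^2) = -25] flip signs both sides. So neg: (x - 5)^2 = 25.
Step 3. [(x - 5)^2 = 25] 25 ≥ 0, LHS is (·)² — take ±√, so sqrt: x - 5 = 5 or -5.
Step 4. [x - 5 = 5 or -5] the outer -5 inverts by adding 5, so sub: x = 10 or 0.

Answer: x ∈ {0, 10}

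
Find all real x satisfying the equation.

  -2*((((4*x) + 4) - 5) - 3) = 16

Step 1. [-2*((((4*x) + 4) - 5) - 3) = 16] leading coefficient -2: divide by -2 ⇒ div: (((4*x) + 4) - 5) - 3 = -8.
Step 2. [(((4*x) + 4) - 5) - 3 = -8] add 3: x sits inside (… - 3). So sub: ((4*x) + 4) - 5 = -5.
Step 3. [((4*x) + 4) - 5 = -5] -5 is outermost — add 5 both sides ⇒ sub: (4*x) + 4 = 0.
Step 4. [(4*x) + 4 = 0] common factor 4 (LHS and 0) — divide through ⇒ factor: x + 1 = 0.
Step 5. [x + 1 = 0] peel the +1: subtract 1 from each side. So sub: x = -1.

Answer: x ∈ {-1}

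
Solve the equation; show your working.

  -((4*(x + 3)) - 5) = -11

Step 1. [-((4*(x + 3)) - 5) = -11] leading − — multiply by −1 ⇒ neg: (4*(x + 3)) - 5 = 11.
Step 2. [(4*(x + 3)) - 5 = 11] peel the -5: add 5 from each side ⇒ sub: 4*(x + 3) = 16.
Step 3. [4*(x + 3) = 16] LHS = 4·(…); ÷4 both sides, so div: x + 3 = 4.
Step 4. [x + 3 = 4] 3 comes off first (subtract 3), so sub: x = 1.

Answer: x ∈ {1}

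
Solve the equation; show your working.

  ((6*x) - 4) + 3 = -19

Step 1. [((6*x) - 4) + 3 = -19] the outer +3 inverts by subtracting 3, so sub: (6*x) - 4 = -22.
Step 2. [(6*x) - 4 = -22] -4 is outermost — add 4 both sides. So sub: 6*x = -18.
Step 3. [6*x = -18] LHS = 6·(…); ÷6 both sides. So div: x = -3.

Answer: x ∈ {-3}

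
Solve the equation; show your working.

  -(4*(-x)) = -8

Step 1. [-(4*(-x)) = -8] leading − — multiply by −1 ⇒ neg: 4*(-x) = 8.
Step 2. [4*(-x) = 8] divide by the outer 4, so div: -x = 2.
Step 3. [-x = 2] LHS negated; negate both sides, so neg: x = -2.

Answer: x ∈ {-2}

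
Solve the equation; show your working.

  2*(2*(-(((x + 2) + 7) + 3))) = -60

Step 1. [2*(2*(-(((x + 2) + 7) + 3))) = -60] divide by the outer 2, so div: 2*(-(((x + 2) + 7) + 3)) = -30.
Step 2. [2*(-(((x + 2) + 7) + 3)) = -30] 2 out front; divide by 2, so div: -(((x + 2) + 7) + 3) = -15.
Step 3. [-(((x + 2) + 7) + 3) = -15] LHS negated; negate both sides. So neg: ((x + 2) + 7) + 3 = 15.
Step 4. [((x + 2) + 7) + 3 = 15] peel the +3: subtract 3 from each side. So sub: (x + 2) + 7 = 12.
Step 5. [(x + 2) + 7 = 12] 7 comes off first (subtract 7). So sub: x + 2 = 5.
Step 6. [x + 2 = 5] the outer +2 inverts by subtracting 2. So sub: x = 3.

Answer: x ∈ {3}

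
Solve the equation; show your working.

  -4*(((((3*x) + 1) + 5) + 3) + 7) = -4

Step 1. [-4*(((((3*x) + 1) + 5) + 3) + 7) = -4] -4·(inner) — divide through by -4. So div: ((((3*x) + 1) + 5) + 3) + 7 = 1.
Step 2. [((((3*x) + 1) + 5) + 3) + 7 = 1] +7 is outermost — subtract 7 both sides, so sub: (((3*x) + 1) + 5) + 3 = -6.
Step 3. [(((3*x) + 1) + 5) + 3 = -6] subtract 3: x sits inside (… + 3). So sub: ((3*x) + 1) + 5 = -9.
Step 4. [((3*x) + 1) + 5 = -9] peel the +5: subtract 5 from each side. So sub: (3*x) + 1 = -14.
Step 5. [(3*x) + 1 = -14] subtract 1: x sits inside (… + 1) ⇒ sub: 3*x = -15.
Step 6. [3*x = -15] divide by the outer 3, so div: x = -5.

Answer: x ∈ {-5}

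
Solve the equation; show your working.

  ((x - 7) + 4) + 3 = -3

Step 1. [((x - 7) + 4) + 3 = -3] subtract 3: x sits inside (… + 3) ⇒ sub: (x - 7) + 4 = -6.
Step 2. [(x - 7) + 4 = -6] peel the +4: subtract 4 from each side ⇒ sub: x - 7 = -10.
Step 3. [x - 7 = -10] peel the -7: add 7 from each side, so sub: x = -3.

Answer: x ∈ {-3}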